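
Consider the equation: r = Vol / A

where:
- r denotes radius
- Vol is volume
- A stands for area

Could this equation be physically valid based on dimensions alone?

Yes

r (radius) has dimensions [L].
Vol (volume) has dimensions [L^3].
A (area) has dimensions [L^2].

Left side: [L]
Right side: [L]

Both sides have the same dimensions, so the equation is dimensionally consistent.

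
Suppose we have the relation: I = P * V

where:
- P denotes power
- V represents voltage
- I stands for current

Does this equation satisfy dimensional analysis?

No

P (power) has dimensions [L^2 M T^-3].
V (voltage) has dimensions [I^-1 L^2 M T^-3].
I (current) has dimensions [I].

Left side: [I]
Right side: [I^-1 L^4 M^2 T^-6]

The two sides have different dimensions, so the equation is NOT dimensionally consistent.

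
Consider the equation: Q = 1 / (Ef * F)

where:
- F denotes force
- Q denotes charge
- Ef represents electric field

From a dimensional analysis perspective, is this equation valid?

No

F (force) has dimensions [L M T^-2].
Q (charge) has dimensions [I T].
Ef (electric field) has dimensions [I^-1 L M T^-3].

Left side: [I T]
Right side: [I L^-2 M^-2 T^5]

The two sides have different dimensions, so the equation is NOT dimensionally consistent.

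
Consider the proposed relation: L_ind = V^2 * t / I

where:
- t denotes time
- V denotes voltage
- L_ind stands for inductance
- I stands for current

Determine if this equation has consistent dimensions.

No

t (time) has dimensions [T].
V (voltage) has dimensions [I^-1 L^2 M T^-3].
L_ind (inductance) has dimensions [I^-2 L^2 M T^-2].
I (current) has dimensions [I].

Left side: [I^-2 L^2 M T^-2]
Right side: [I^-3 L^4 M^2 T^-5]

The two sides have different dimensions, so the equation is NOT dimensionally consistent.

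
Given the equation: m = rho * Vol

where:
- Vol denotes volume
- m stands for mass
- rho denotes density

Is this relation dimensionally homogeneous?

Yes

Vol (volume) has dimensions [L^3].
m (mass) has dimensions [M].
rho (density) has dimensions [L^-3 M].

Left side: [M]
Right side: [M]

Both sides have the same dimensions, so the equation is dimensionally consistent.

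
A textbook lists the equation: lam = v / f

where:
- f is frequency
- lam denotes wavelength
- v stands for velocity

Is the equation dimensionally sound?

Yes

f (frequency) has dimensions [T^-1].
lam (wavelength) has dimensions [L].
v (velocity) has dimensions [L T^-1].

Left side: [L]
Right side: [L]

Both sides have the same dimensions, so the equation is dimensionally consistent.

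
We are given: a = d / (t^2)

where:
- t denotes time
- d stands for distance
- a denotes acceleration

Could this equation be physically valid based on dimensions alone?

Yes

t (time) has dimensions [T].
d (distance) has dimensions [L].
a (acceleration) has dimensions [L T^-2].

Left side: [L T^-2]
Right side: [L T^-2]

Both sides have the same dimensions, so the equation is dimensionally consistent.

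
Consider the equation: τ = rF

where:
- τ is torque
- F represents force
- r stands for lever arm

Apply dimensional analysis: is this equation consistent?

Yes

τ (torque) has dimensions [L^2 M T^-2].
F (force) has dimensions [L M T^-2].
r (lever arm) has dimensions [L].

Left side: [L^2 M T^-2]
Right side: [L^2 M T^-2]

Both sides have the same dimensions, so the equation is dimensionally consistent.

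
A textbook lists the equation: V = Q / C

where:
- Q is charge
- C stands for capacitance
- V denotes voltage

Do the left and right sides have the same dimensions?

Yes

Q (charge) has dimensions [I T].
C (capacitance) has dimensions [I^2 L^-2 M^-1 T^4].
V (voltage) has dimensions [I^-1 L^2 M T^-3].

Left side: [I^-1 L^2 M T^-3]
Right side: [I^-1 L^2 M T^-3]

Both sides have the same dimensions, so the equation is dimensionally consistent.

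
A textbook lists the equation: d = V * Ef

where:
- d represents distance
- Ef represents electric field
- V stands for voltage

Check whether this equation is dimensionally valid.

No

d (distance) has dimensions [L].
Ef (electric field) has dimensions [I^-1 L M T^-3].
V (voltage) has dimensions [I^-1 L^2 M T^-3].

Left side: [L]
Right side: [I^-2 L^3 M^2 T^-6]

The two sides have different dimensions, so the equation is NOT dimensionally consistent.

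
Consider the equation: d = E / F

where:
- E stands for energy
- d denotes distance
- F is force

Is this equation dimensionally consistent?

Yes

E (energy) has dimensions [L^2 M T^-2].
d (distance) has dimensions [L].
F (force) has dimensions [L M T^-2].

Left side: [L]
Right side: [L]

Both sides have the same dimensions, so the equation is dimensionally consistent.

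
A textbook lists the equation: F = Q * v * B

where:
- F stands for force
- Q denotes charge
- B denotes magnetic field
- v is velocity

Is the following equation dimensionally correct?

Yes

F (force) has dimensions [L M T^-2].
Q (charge) has dimensions [I T].
B (magnetic field) has dimensions [I^-1 M T^-2].
v (velocity) has dimensions [L T^-1].

Left side: [L M T^-2]
Right side: [L M T^-2]

Both sides have the same dimensions, so the equation is dimensionally consistent.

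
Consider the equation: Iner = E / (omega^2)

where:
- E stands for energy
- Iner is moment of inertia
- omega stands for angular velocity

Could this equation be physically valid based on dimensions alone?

Yes

E (energy) has dimensions [L^2 M T^-2].
Iner (moment of inertia) has dimensions [L^2 M].
omega (angular velocity) has dimensions [T^-1].

Left side: [L^2 M]
Right side: [L^2 M]

Both sides have the same dimensions, so the equation is dimensionally consistent.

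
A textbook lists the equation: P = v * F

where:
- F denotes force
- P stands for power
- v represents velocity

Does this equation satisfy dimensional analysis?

Yes

F (force) has dimensions [L M T^-2].
P (power) has dimensions [L^2 M T^-3].
v (velocity) has dimensions [L T^-1].

Left side: [L^2 M T^-3]
Right side: [L^2 M T^-3]

Both sides have the same dimensions, so the equation is dimensionally consistent.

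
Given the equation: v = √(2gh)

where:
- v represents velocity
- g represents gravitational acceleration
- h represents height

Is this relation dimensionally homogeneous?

Yes

v (velocity) has dimensions [L T^-1].
g (gravitational acceleration) has dimensions [L T^-2].
h (height) has dimensions [L].

Left side: [L T^-1]
Right side: [L T^-1]

Both sides have the same dimensions, so the equation is dimensionally consistent.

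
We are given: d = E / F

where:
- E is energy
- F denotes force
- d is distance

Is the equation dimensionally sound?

Yes

E (energy) has dimensions [L^2 M T^-2].
F (force) has dimensions [L M T^-2].
d (distance) has dimensions [L].

Left side: [L]
Right side: [L]

Both sides have the same dimensions, so the equation is dimensionally consistent.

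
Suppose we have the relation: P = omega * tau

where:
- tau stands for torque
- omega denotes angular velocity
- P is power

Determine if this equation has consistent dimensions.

Yes

tau (torque) has dimensions [L^2 M T^-2].
omega (angular velocity) has dimensions [T^-1].
P (power) has dimensions [L^2 M T^-3].

Left side: [L^2 M T^-3]
Right side: [L^2 M T^-3]

Both sides have the same dimensions, so the equation is dimensionally consistent.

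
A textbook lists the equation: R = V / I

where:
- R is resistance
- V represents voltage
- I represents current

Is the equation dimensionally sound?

Yes

R (resistance) has dimensions [I^-2 L^2 M T^-3].
V (voltage) has dimensions [I^-1 L^2 M T^-3].
I (current) has dimensions [I].

Left side: [I^-2 L^2 M T^-3]
Right side: [I^-2 L^2 M T^-3]

Both sides have the same dimensions, so the equation is dimensionally consistent.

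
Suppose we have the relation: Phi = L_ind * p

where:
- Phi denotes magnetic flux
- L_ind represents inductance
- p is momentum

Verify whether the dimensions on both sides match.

No

Phi (magnetic flux) has dimensions [I^-1 L^2 M T^-2].
L_ind (inductance) has dimensions [I^-2 L^2 M T^-2].
p (momentum) has dimensions [L M T^-1].

Left side: [I^-1 L^2 M T^-2]
Right side: [I^-2 L^3 M^2 T^-3]

The two sides have different dimensions, so the equation is NOT dimensionally consistent.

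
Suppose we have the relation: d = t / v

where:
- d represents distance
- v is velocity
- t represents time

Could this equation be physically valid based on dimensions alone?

No

d (distance) has dimensions [L].
v (velocity) has dimensions [L T^-1].
t (time) has dimensions [T].

Left side: [L]
Right side: [L^-1 T^2]

The two sides have different dimensions, so the equation is NOT dimensionally consistent.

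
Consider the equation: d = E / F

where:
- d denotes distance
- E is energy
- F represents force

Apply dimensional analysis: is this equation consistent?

Yes

d (distance) has dimensions [L].
E (energy) has dimensions [L^2 M T^-2].
F (force) has dimensions [L M T^-2].

Left side: [L]
Right side: [L]

Both sides have the same dimensions, so the equation is dimensionally consistent.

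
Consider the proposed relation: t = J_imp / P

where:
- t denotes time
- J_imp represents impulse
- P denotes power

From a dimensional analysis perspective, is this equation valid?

No

t (time) has dimensions [T].
J_imp (impulse) has dimensions [L M T^-1].
P (power) has dimensions [L^2 M T^-3].

Left side: [T]
Right side: [L^-1 T^2]

The two sides have different dimensions, so the equation is NOT dimensionally consistent.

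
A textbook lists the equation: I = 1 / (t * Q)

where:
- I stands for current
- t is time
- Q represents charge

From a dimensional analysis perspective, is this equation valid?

No

I (current) has dimensions [I].
t (time) has dimensions [T].
Q (charge) has dimensions [I T].

Left side: [I]
Right side: [I^-1 T^-2]

The two sides have different dimensions, so the equation is NOT dimensionally consistent.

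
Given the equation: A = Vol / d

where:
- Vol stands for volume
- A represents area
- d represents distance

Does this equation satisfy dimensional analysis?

Yes

Vol (volume) has dimensions [L^3].
A (area) has dimensions [L^2].
d (distance) has dimensions [L].

Left side: [L^2]
Right side: [L^2]

Both sides have the same dimensions, so the equation is dimensionally consistent.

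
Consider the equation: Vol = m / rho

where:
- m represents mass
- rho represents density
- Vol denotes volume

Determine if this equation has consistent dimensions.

Yes

m (mass) has dimensions [M].
rho (density) has dimensions [L^-3 M].
Vol (volume) has dimensions [L^3].

Left side: [L^3]
Right side: [L^3]

Both sides have the same dimensions, so the equation is dimensionally consistent.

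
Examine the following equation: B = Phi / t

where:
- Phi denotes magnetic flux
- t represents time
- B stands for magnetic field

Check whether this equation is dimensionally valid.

No

Phi (magnetic flux) has dimensions [I^-1 L^2 M T^-2].
t (time) has dimensions [T].
B (magnetic field) has dimensions [I^-1 M T^-2].

Left side: [I^-1 M T^-2]
Right side: [I^-1 L^2 M T^-3]

The two sides have different dimensions, so the equation is NOT dimensionally consistent.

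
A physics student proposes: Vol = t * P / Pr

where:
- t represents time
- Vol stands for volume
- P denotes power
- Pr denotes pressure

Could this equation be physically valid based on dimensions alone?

Yes

t (time) has dimensions [T].
Vol (volume) has dimensions [L^3].
P (power) has dimensions [L^2 M T^-3].
Pr (pressure) has dimensions [L^-1 M T^-2].

Left side: [L^3]
Right side: [L^3]

Both sides have the same dimensions, so the equation is dimensionally consistent.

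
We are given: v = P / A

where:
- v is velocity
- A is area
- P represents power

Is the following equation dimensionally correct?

No

v (velocity) has dimensions [L T^-1].
A (area) has dimensions [L^2].
P (power) has dimensions [L^2 M T^-3].

Left side: [L T^-1]
Right side: [M T^-3]

The two sides have different dimensions, so the equation is NOT dimensionally consistent.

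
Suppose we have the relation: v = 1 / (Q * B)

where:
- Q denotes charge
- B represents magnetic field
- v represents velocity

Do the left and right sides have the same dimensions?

No

Q (charge) has dimensions [I T].
B (magnetic field) has dimensions [I^-1 M T^-2].
v (velocity) has dimensions [L T^-1].

Left side: [L T^-1]
Right side: [M^-1 T]

The two sides have different dimensions, so the equation is NOT dimensionally consistent.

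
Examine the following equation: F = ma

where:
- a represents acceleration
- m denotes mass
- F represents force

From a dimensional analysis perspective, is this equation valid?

Yes

a (acceleration) has dimensions [L T^-2].
m (mass) has dimensions [M].
F (force) has dimensions [L M T^-2].

Left side: [L M T^-2]
Right side: [L M T^-2]

Both sides have the same dimensions, so the equation is dimensionally consistent.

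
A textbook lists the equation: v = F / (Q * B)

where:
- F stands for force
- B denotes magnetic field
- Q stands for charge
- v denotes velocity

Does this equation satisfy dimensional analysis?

Yes

F (force) has dimensions [L M T^-2].
B (magnetic field) has dimensions [I^-1 M T^-2].
Q (charge) has dimensions [I T].
v (velocity) has dimensions [L T^-1].

Left side: [L T^-1]
Right side: [L T^-1]

Both sides have the same dimensions, so the equation is dimensionally consistent.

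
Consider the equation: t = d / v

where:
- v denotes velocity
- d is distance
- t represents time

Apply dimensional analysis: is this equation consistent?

Yes

v (velocity) has dimensions [L T^-1].
d (distance) has dimensions [L].
t (time) has dimensions [T].

Left side: [T]
Right side: [T]

Both sides have the same dimensions, so the equation is dimensionally consistent.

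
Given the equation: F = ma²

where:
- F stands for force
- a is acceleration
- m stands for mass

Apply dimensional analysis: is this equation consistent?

No

F (force) has dimensions [L M T^-2].
a (acceleration) has dimensions [L T^-2].
m (mass) has dimensions [M].

Left side: [L M T^-2]
Right side: [L^2 M T^-4]

The two sides have different dimensions, so the equation is NOT dimensionally consistent.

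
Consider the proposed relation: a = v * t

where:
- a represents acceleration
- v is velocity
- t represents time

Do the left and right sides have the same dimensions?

No

a (acceleration) has dimensions [L T^-2].
v (velocity) has dimensions [L T^-1].
t (time) has dimensions [T].

Left side: [L T^-2]
Right side: [L]

The two sides have different dimensions, so the equation is NOT dimensionally consistent.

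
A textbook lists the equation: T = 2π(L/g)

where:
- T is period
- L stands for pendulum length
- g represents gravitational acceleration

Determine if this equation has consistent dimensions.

No

T (period) has dimensions [T].
L (pendulum length) has dimensions [L].
g (gravitational acceleration) has dimensions [L T^-2].

Left side: [T]
Right side: [T^2]

The two sides have different dimensions, so the equation is NOT dimensionally consistent.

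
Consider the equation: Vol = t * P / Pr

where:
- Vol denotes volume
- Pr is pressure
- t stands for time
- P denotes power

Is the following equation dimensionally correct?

Yes

Vol (volume) has dimensions [L^3].
Pr (pressure) has dimensions [L^-1 M T^-2].
t (time) has dimensions [T].
P (power) has dimensions [L^2 M T^-3].

Left side: [L^3]
Right side: [L^3]

Both sides have the same dimensions, so the equation is dimensionally consistent.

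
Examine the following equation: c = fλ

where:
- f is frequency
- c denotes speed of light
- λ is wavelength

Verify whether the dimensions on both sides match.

Yes

f (frequency) has dimensions [T^-1].
c (speed of light) has dimensions [L T^-1].
λ (wavelength) has dimensions [L].

Left side: [L T^-1]
Right side: [L T^-1]

Both sides have the same dimensions, so the equation is dimensionally consistent.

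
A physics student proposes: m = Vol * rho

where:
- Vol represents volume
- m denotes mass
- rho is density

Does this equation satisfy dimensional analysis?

Yes

Vol (volume) has dimensions [L^3].
m (mass) has dimensions [M].
rho (density) has dimensions [L^-3 M].

Left side: [M]
Right side: [M]

Both sides have the same dimensions, so the equation is dimensionally consistent.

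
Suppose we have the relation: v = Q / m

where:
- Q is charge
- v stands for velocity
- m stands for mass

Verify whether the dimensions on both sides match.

No

Q (charge) has dimensions [I T].
v (velocity) has dimensions [L T^-1].
m (mass) has dimensions [M].

Left side: [L T^-1]
Right side: [I M^-1 T]

The two sides have different dimensions, so the equation is NOT dimensionally consistent.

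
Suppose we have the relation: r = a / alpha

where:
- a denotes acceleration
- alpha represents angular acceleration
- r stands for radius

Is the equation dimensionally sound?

Yes

a (acceleration) has dimensions [L T^-2].
alpha (angular acceleration) has dimensions [T^-2].
r (radius) has dimensions [L].

Left side: [L]
Right side: [L]

Both sides have the same dimensions, so the equation is dimensionally consistent.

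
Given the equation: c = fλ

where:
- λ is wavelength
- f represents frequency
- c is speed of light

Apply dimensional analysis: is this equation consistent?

Yes

λ (wavelength) has dimensions [L].
f (frequency) has dimensions [T^-1].
c (speed of light) has dimensions [L T^-1].

Left side: [L T^-1]
Right side: [L T^-1]

Both sides have the same dimensions, so the equation is dimensionally consistent.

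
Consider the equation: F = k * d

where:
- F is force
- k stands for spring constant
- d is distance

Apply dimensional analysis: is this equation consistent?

Yes

F (force) has dimensions [L M T^-2].
k (spring constant) has dimensions [M T^-2].
d (distance) has dimensions [L].

Left side: [L M T^-2]
Right side: [L M T^-2]

Both sides have the same dimensions, so the equation is dimensionally consistent.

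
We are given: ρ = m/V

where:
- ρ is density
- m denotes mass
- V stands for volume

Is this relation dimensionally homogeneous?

Yes

ρ (density) has dimensions [L^-3 M].
m (mass) has dimensions [M].
V (volume) has dimensions [L^3].

Left side: [L^-3 M]
Right side: [L^-3 M]

Both sides have the same dimensions, so the equation is dimensionally consistent.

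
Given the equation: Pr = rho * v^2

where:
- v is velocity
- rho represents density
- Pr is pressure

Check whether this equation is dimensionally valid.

Yes

v (velocity) has dimensions [L T^-1].
rho (density) has dimensions [L^-3 M].
Pr (pressure) has dimensions [L^-1 M T^-2].

Left side: [L^-1 M T^-2]
Right side: [L^-1 M T^-2]

Both sides have the same dimensions, so the equation is dimensionally consistent.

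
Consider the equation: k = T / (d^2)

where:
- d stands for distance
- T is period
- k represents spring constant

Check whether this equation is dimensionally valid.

No

d (distance) has dimensions [L].
T (period) has dimensions [T].
k (spring constant) has dimensions [M T^-2].

Left side: [M T^-2]
Right side: [L^-2 T]

The two sides have different dimensions, so the equation is NOT dimensionally consistent.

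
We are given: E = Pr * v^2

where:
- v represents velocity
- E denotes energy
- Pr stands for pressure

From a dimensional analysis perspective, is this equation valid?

No

v (velocity) has dimensions [L T^-1].
E (energy) has dimensions [L^2 M T^-2].
Pr (pressure) has dimensions [L^-1 M T^-2].

Left side: [L^2 M T^-2]
Right side: [L M T^-4]

The two sides have different dimensions, so the equation is NOT dimensionally consistent.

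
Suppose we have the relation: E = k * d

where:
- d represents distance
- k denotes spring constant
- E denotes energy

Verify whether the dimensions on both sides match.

No

d (distance) has dimensions [L].
k (spring constant) has dimensions [M T^-2].
E (energy) has dimensions [L^2 M T^-2].

Left side: [L^2 M T^-2]
Right side: [L M T^-2]

The two sides have different dimensions, so the equation is NOT dimensionally consistent.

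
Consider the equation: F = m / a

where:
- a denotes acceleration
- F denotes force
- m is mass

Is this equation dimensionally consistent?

No

a (acceleration) has dimensions [L T^-2].
F (force) has dimensions [L M T^-2].
m (mass) has dimensions [M].

Left side: [L M T^-2]
Right side: [L^-1 M T^2]

The two sides have different dimensions, so the equation is NOT dimensionally consistent.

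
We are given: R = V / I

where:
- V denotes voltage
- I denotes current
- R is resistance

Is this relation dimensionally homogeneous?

Yes

V (voltage) has dimensions [I^-1 L^2 M T^-3].
I (current) has dimensions [I].
R (resistance) has dimensions [I^-2 L^2 M T^-3].

Left side: [I^-2 L^2 M T^-3]
Right side: [I^-2 L^2 M T^-3]

Both sides have the same dimensions, so the equation is dimensionally consistent.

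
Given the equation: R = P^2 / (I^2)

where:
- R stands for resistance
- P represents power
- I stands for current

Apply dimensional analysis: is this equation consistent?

No

R (resistance) has dimensions [I^-2 L^2 M T^-3].
P (power) has dimensions [L^2 M T^-3].
I (current) has dimensions [I].

Left side: [I^-2 L^2 M T^-3]
Right side: [I^-2 L^4 M^2 T^-6]

The two sides have different dimensions, so the equation is NOT dimensionally consistent.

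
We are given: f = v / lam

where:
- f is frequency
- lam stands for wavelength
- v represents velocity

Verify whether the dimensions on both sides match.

Yes

f (frequency) has dimensions [T^-1].
lam (wavelength) has dimensions [L].
v (velocity) has dimensions [L T^-1].

Left side: [T^-1]
Right side: [T^-1]

Both sides have the same dimensions, so the equation is dimensionally consistent.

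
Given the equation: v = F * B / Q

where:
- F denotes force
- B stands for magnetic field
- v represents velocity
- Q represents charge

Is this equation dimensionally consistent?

No

F (force) has dimensions [L M T^-2].
B (magnetic field) has dimensions [I^-1 M T^-2].
v (velocity) has dimensions [L T^-1].
Q (charge) has dimensions [I T].

Left side: [L T^-1]
Right side: [I^-2 L M^2 T^-5]

The two sides have different dimensions, so the equation is NOT dimensionally consistent.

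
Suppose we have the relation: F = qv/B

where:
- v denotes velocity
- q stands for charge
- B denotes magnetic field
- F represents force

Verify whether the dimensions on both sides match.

No

v (velocity) has dimensions [L T^-1].
q (charge) has dimensions [I T].
B (magnetic field) has dimensions [I^-1 M T^-2].
F (force) has dimensions [L M T^-2].

Left side: [L M T^-2]
Right side: [I^2 L M^-1 T^2]

The two sides have different dimensions, so the equation is NOT dimensionally consistent.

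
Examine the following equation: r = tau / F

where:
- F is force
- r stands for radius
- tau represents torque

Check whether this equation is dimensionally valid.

Yes

F (force) has dimensions [L M T^-2].
r (radius) has dimensions [L].
tau (torque) has dimensions [L^2 M T^-2].

Left side: [L]
Right side: [L]

Both sides have the same dimensions, so the equation is dimensionally consistent.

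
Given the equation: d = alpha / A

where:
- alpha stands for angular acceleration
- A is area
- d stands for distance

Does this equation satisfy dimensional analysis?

No

alpha (angular acceleration) has dimensions [T^-2].
A (area) has dimensions [L^2].
d (distance) has dimensions [L].

Left side: [L]
Right side: [L^-2 T^-2]

The two sides have different dimensions, so the equation is NOT dimensionally consistent.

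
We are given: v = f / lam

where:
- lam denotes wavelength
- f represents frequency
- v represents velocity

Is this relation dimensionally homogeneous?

No

lam (wavelength) has dimensions [L].
f (frequency) has dimensions [T^-1].
v (velocity) has dimensions [L T^-1].

Left side: [L T^-1]
Right side: [L^-1 T^-1]

The two sides have different dimensions, so the equation is NOT dimensionally consistent.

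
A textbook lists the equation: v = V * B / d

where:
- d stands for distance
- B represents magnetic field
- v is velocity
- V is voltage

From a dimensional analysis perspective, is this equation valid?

No

d (distance) has dimensions [L].
B (magnetic field) has dimensions [I^-1 M T^-2].
v (velocity) has dimensions [L T^-1].
V (voltage) has dimensions [I^-1 L^2 M T^-3].

Left side: [L T^-1]
Right side: [I^-2 L M^2 T^-5]

The two sides have different dimensions, so the equation is NOT dimensionally consistent.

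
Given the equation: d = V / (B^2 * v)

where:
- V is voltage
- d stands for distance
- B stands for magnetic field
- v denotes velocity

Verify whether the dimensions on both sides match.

No

V (voltage) has dimensions [I^-1 L^2 M T^-3].
d (distance) has dimensions [L].
B (magnetic field) has dimensions [I^-1 M T^-2].
v (velocity) has dimensions [L T^-1].

Left side: [L]
Right side: [I L M^-1 T^2]

The two sides have different dimensions, so the equation is NOT dimensionally consistent.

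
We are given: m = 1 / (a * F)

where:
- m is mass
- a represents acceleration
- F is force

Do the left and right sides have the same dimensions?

No

m (mass) has dimensions [M].
a (acceleration) has dimensions [L T^-2].
F (force) has dimensions [L M T^-2].

Left side: [M]
Right side: [L^-2 M^-1 T^4]

The two sides have different dimensions, so the equation is NOT dimensionally consistent.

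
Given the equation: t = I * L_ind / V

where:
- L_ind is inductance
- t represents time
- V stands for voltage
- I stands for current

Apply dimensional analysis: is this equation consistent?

Yes

L_ind (inductance) has dimensions [I^-2 L^2 M T^-2].
t (time) has dimensions [T].
V (voltage) has dimensions [I^-1 L^2 M T^-3].
I (current) has dimensions [I].

Left side: [T]
Right side: [T]

Both sides have the same dimensions, so the equation is dimensionally consistent.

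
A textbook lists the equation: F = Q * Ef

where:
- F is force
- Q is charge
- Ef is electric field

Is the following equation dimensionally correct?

Yes

F (force) has dimensions [L M T^-2].
Q (charge) has dimensions [I T].
Ef (electric field) has dimensions [I^-1 L M T^-3].

Left side: [L M T^-2]
Right side: [L M T^-2]

Both sides have the same dimensions, so the equation is dimensionally consistent.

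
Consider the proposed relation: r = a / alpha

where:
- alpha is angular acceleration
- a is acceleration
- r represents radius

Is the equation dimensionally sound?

Yes

alpha (angular acceleration) has dimensions [T^-2].
a (acceleration) has dimensions [L T^-2].
r (radius) has dimensions [L].

Left side: [L]
Right side: [L]

Both sides have the same dimensions, so the equation is dimensionally consistent.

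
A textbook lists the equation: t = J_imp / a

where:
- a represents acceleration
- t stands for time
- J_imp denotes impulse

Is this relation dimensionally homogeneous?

No

a (acceleration) has dimensions [L T^-2].
t (time) has dimensions [T].
J_imp (impulse) has dimensions [L M T^-1].

Left side: [T]
Right side: [M T]

The two sides have different dimensions, so the equation is NOT dimensionally consistent.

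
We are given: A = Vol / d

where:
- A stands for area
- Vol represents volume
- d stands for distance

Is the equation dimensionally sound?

Yes

A (area) has dimensions [L^2].
Vol (volume) has dimensions [L^3].
d (distance) has dimensions [L].

Left side: [L^2]
Right side: [L^2]

Both sides have the same dimensions, so the equation is dimensionally consistent.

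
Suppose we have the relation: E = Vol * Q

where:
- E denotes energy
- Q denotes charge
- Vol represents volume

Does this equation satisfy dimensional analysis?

No

E (energy) has dimensions [L^2 M T^-2].
Q (charge) has dimensions [I T].
Vol (volume) has dimensions [L^3].

Left side: [L^2 M T^-2]
Right side: [I L^3 T]

The two sides have different dimensions, so the equation is NOT dimensionally consistent.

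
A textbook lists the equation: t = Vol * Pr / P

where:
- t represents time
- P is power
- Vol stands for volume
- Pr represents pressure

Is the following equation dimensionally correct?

Yes

t (time) has dimensions [T].
P (power) has dimensions [L^2 M T^-3].
Vol (volume) has dimensions [L^3].
Pr (pressure) has dimensions [L^-1 M T^-2].

Left side: [T]
Right side: [T]

Both sides have the same dimensions, so the equation is dimensionally consistent.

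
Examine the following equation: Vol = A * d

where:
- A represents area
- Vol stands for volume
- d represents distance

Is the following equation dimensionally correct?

Yes

A (area) has dimensions [L^2].
Vol (volume) has dimensions [L^3].
d (distance) has dimensions [L].

Left side: [L^3]
Right side: [L^3]

Both sides have the same dimensions, so the equation is dimensionally consistent.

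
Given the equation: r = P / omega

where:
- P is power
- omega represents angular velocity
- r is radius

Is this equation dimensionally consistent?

No

P (power) has dimensions [L^2 M T^-3].
omega (angular velocity) has dimensions [T^-1].
r (radius) has dimensions [L].

Left side: [L]
Right side: [L^2 M T^-2]

The two sides have different dimensions, so the equation is NOT dimensionally consistent.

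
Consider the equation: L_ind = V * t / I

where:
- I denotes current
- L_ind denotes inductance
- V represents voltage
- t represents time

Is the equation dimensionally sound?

Yes

I (current) has dimensions [I].
L_ind (inductance) has dimensions [I^-2 L^2 M T^-2].
V (voltage) has dimensions [I^-1 L^2 M T^-3].
t (time) has dimensions [T].

Left side: [I^-2 L^2 M T^-2]
Right side: [I^-2 L^2 M T^-2]

Both sides have the same dimensions, so the equation is dimensionally consistent.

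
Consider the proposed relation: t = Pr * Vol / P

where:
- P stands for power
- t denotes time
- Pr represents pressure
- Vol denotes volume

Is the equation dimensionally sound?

Yes

P (power) has dimensions [L^2 M T^-3].
t (time) has dimensions [T].
Pr (pressure) has dimensions [L^-1 M T^-2].
Vol (volume) has dimensions [L^3].

Left side: [T]
Right side: [T]

Both sides have the same dimensions, so the equation is dimensionally consistent.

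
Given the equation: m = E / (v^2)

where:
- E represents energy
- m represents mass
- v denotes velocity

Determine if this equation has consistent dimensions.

Yes

E (energy) has dimensions [L^2 M T^-2].
m (mass) has dimensions [M].
v (velocity) has dimensions [L T^-1].

Left side: [M]
Right side: [M]

Both sides have the same dimensions, so the equation is dimensionally consistent.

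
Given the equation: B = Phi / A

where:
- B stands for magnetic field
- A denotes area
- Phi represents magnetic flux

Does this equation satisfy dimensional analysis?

Yes

B (magnetic field) has dimensions [I^-1 M T^-2].
A (area) has dimensions [L^2].
Phi (magnetic flux) has dimensions [I^-1 L^2 M T^-2].

Left side: [I^-1 M T^-2]
Right side: [I^-1 M T^-2]

Both sides have the same dimensions, so the equation is dimensionally consistent.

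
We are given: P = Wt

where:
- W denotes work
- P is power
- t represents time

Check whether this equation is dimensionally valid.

No

W (work) has dimensions [L^2 M T^-2].
P (power) has dimensions [L^2 M T^-3].
t (time) has dimensions [T].

Left side: [L^2 M T^-3]
Right side: [L^2 M T^-1]

The two sides have different dimensions, so the equation is NOT dimensionally consistent.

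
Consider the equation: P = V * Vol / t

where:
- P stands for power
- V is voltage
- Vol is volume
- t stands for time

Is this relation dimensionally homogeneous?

No

P (power) has dimensions [L^2 M T^-3].
V (voltage) has dimensions [I^-1 L^2 M T^-3].
Vol (volume) has dimensions [L^3].
t (time) has dimensions [T].

Left side: [L^2 M T^-3]
Right side: [I^-1 L^5 M T^-4]

The two sides have different dimensions, so the equation is NOT dimensionally consistent.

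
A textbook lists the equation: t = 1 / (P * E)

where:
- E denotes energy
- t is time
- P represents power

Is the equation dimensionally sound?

No

E (energy) has dimensions [L^2 M T^-2].
t (time) has dimensions [T].
P (power) has dimensions [L^2 M T^-3].

Left side: [T]
Right side: [L^-4 M^-2 T^5]

The two sides have different dimensions, so the equation is NOT dimensionally consistent.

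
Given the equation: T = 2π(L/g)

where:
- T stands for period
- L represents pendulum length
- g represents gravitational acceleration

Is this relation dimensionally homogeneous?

No

T (period) has dimensions [T].
L (pendulum length) has dimensions [L].
g (gravitational acceleration) has dimensions [L T^-2].

Left side: [T]
Right side: [T^2]

The two sides have different dimensions, so the equation is NOT dimensionally consistent.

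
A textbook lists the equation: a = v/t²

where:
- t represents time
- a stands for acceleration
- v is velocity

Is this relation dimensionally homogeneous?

No

t (time) has dimensions [T].
a (acceleration) has dimensions [L T^-2].
v (velocity) has dimensions [L T^-1].

Left side: [L T^-2]
Right side: [L T^-3]

The two sides have different dimensions, so the equation is NOT dimensionally consistent.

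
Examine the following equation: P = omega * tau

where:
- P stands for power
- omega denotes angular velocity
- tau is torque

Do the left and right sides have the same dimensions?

Yes

P (power) has dimensions [L^2 M T^-3].
omega (angular velocity) has dimensions [T^-1].
tau (torque) has dimensions [L^2 M T^-2].

Left side: [L^2 M T^-3]
Right side: [L^2 M T^-3]

Both sides have the same dimensions, so the equation is dimensionally consistent.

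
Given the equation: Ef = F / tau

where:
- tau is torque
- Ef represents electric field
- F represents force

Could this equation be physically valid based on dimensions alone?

No

tau (torque) has dimensions [L^2 M T^-2].
Ef (electric field) has dimensions [I^-1 L M T^-3].
F (force) has dimensions [L M T^-2].

Left side: [I^-1 L M T^-3]
Right side: [L^-1]

The two sides have different dimensions, so the equation is NOT dimensionally consistent.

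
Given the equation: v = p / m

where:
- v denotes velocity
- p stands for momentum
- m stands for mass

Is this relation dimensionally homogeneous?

Yes

v (velocity) has dimensions [L T^-1].
p (momentum) has dimensions [L M T^-1].
m (mass) has dimensions [M].

Left side: [L T^-1]
Right side: [L T^-1]

Both sides have the same dimensions, so the equation is dimensionally consistent.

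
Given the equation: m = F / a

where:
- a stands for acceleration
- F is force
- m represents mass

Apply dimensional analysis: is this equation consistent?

Yes

a (acceleration) has dimensions [L T^-2].
F (force) has dimensions [L M T^-2].
m (mass) has dimensions [M].

Left side: [M]
Right side: [M]

Both sides have the same dimensions, so the equation is dimensionally consistent.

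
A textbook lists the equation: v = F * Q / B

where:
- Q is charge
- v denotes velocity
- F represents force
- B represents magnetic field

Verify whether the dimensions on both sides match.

No

Q (charge) has dimensions [I T].
v (velocity) has dimensions [L T^-1].
F (force) has dimensions [L M T^-2].
B (magnetic field) has dimensions [I^-1 M T^-2].

Left side: [L T^-1]
Right side: [I^2 L T]

The two sides have different dimensions, so the equation is NOT dimensionally consistent.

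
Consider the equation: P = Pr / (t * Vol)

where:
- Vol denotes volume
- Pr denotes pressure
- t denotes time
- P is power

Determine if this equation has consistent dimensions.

No

Vol (volume) has dimensions [L^3].
Pr (pressure) has dimensions [L^-1 M T^-2].
t (time) has dimensions [T].
P (power) has dimensions [L^2 M T^-3].

Left side: [L^2 M T^-3]
Right side: [L^-4 M T^-3]

The two sides have different dimensions, so the equation is NOT dimensionally consistent.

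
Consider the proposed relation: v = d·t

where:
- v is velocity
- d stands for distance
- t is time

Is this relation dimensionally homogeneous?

No

v (velocity) has dimensions [L T^-1].
d (distance) has dimensions [L].
t (time) has dimensions [T].

Left side: [L T^-1]
Right side: [L T]

The two sides have different dimensions, so the equation is NOT dimensionally consistent.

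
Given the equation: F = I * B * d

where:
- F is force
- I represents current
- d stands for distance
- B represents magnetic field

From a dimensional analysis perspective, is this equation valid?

Yes

F (force) has dimensions [L M T^-2].
I (current) has dimensions [I].
d (distance) has dimensions [L].
B (magnetic field) has dimensions [I^-1 M T^-2].

Left side: [L M T^-2]
Right side: [L M T^-2]

Both sides have the same dimensions, so the equation is dimensionally consistent.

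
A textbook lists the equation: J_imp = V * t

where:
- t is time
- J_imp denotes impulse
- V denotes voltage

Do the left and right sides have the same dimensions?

No

t (time) has dimensions [T].
J_imp (impulse) has dimensions [L M T^-1].
V (voltage) has dimensions [I^-1 L^2 M T^-3].

Left side: [L M T^-1]
Right side: [I^-1 L^2 M T^-2]

The two sides have different dimensions, so the equation is NOT dimensionally consistent.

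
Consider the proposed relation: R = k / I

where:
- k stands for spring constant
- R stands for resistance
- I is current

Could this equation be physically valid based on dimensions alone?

No

k (spring constant) has dimensions [M T^-2].
R (resistance) has dimensions [I^-2 L^2 M T^-3].
I (current) has dimensions [I].

Left side: [I^-2 L^2 M T^-3]
Right side: [I^-1 M T^-2]

The two sides have different dimensions, so the equation is NOT dimensionally consistent.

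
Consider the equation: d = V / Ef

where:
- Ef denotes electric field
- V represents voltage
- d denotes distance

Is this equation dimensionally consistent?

Yes

Ef (electric field) has dimensions [I^-1 L M T^-3].
V (voltage) has dimensions [I^-1 L^2 M T^-3].
d (distance) has dimensions [L].

Left side: [L]
Right side: [L]

Both sides have the same dimensions, so the equation is dimensionally consistent.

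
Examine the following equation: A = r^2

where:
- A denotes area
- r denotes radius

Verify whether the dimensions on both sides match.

Yes

A (area) has dimensions [L^2].
r (radius) has dimensions [L].

Left side: [L^2]
Right side: [L^2]

Both sides have the same dimensions, so the equation is dimensionally consistent.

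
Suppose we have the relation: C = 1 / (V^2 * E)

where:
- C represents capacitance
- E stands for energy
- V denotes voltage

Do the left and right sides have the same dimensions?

No

C (capacitance) has dimensions [I^2 L^-2 M^-1 T^4].
E (energy) has dimensions [L^2 M T^-2].
V (voltage) has dimensions [I^-1 L^2 M T^-3].

Left side: [I^2 L^-2 M^-1 T^4]
Right side: [I^2 L^-6 M^-3 T^8]

The two sides have different dimensions, so the equation is NOT dimensionally consistent.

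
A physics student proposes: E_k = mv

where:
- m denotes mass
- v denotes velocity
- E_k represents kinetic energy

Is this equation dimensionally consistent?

No

m (mass) has dimensions [M].
v (velocity) has dimensions [L T^-1].
E_k (kinetic energy) has dimensions [L^2 M T^-2].

Left side: [L^2 M T^-2]
Right side: [L M T^-1]

The two sides have different dimensions, so the equation is NOT dimensionally consistent.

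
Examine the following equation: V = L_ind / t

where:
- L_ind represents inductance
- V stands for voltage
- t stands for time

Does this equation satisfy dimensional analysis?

No

L_ind (inductance) has dimensions [I^-2 L^2 M T^-2].
V (voltage) has dimensions [I^-1 L^2 M T^-3].
t (time) has dimensions [T].

Left side: [I^-1 L^2 M T^-3]
Right side: [I^-2 L^2 M T^-3]

The two sides have different dimensions, so the equation is NOT dimensionally consistent.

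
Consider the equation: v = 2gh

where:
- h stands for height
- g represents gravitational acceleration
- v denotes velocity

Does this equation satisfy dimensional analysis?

No

h (height) has dimensions [L].
g (gravitational acceleration) has dimensions [L T^-2].
v (velocity) has dimensions [L T^-1].

Left side: [L T^-1]
Right side: [L^2 T^-2]

The two sides have different dimensions, so the equation is NOT dimensionally consistent.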